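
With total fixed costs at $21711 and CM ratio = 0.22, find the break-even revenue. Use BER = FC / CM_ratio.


Formula: BER = Fixed Costs / Contribution Margin Ratio
BER = $21711 / 0.22
BER = $98686.36 (to the nearest cent)

$98686.36


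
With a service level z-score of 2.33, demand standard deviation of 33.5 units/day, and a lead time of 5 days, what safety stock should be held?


Formula: SS = z * sigma_d * sqrt(LT)
sqrt(LT) = sqrt(5) = 2.2361
SS = 2.33 * 33.5 * 2.2361
SS = 174.5 units

174.5 units


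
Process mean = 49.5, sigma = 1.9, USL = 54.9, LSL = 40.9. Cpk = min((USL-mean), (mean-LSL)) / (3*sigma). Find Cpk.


Cpu = (54.9 - 49.5) / (3 * 1.9) = 0.95
Cpl = (49.5 - 40.9) / (3 * 1.9) = 1.51
Cpk = min(0.95, 1.51) = 0.95

0.95


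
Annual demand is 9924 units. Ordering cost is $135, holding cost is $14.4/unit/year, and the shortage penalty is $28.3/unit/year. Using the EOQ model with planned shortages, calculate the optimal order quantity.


Formula: EOQ* = sqrt(2DS/H) * sqrt((H+P)/P)
Base EOQ = sqrt(2*9924*135/14.4) = 431.36 units
Correction = sqrt((14.4+28.3)/28.3) = 1.22835
EOQ* = 431.36 * 1.22835 = 529.9 units

529.9 units


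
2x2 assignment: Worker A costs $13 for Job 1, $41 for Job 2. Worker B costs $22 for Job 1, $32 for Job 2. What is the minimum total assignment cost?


Option 1: A->1 + B->2 = $13 + $32 = $45
Option 2: A->2 + B->1 = $41 + $22 = $63
Min cost = min($45, $63) = $45

$45


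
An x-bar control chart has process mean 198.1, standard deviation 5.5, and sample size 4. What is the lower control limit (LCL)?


LCL = 198.1 - 3 * 5.5 / sqrt(4)

189.85


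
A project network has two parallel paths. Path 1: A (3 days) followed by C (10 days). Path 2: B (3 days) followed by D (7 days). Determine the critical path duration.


Path 1 = 3 + 10 = 13 days
Path 2 = 3 + 7 = 10 days
Duration = max(13, 10) = 13 days

13 days


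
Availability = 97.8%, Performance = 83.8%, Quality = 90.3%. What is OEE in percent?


Formula: OEE = Availability * Performance * Quality / 10000
A * P = 97.8% * 83.8% / 100 = 81.96%
OEE = 81.96% * 90.3% / 100 = 74.0%

74.0%


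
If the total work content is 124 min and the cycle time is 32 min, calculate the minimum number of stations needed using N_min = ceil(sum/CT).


Formula: N_min = ceil(Sum of Task Times / Cycle Time)
N_min = ceil(124 min / 32 min) = ceil(3.875)
N_min = 4 stations

4


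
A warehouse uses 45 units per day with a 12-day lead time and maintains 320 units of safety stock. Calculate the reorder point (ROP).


Formula: ROP = (Daily Demand * Lead Time) + Safety Stock
Demand during lead time = 45 * 12 = 540 units
ROP = 540 + 320 = 860 units

860 units


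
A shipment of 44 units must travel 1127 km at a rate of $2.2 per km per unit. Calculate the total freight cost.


TC = dist * cost * units = 1127 * 2.2 * 44 = $109093.60

$109093.60


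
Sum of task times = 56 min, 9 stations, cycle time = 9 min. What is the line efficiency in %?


Formula: Efficiency = Sum of Task Times / (N_stations * CT) * 100
Total station capacity = 9 stations * 9 min = 81 min
Efficiency = 56 / 81 * 100 = 69.1%

69.1%


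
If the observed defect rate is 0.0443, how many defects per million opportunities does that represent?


DPMO = defect_rate * 1000000 = 0.0443 * 1000000

44300


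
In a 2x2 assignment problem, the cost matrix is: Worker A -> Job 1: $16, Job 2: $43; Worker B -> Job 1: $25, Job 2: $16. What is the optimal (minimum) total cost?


Option 1: A->1 + B->2 = $16 + $16 = $32
Option 2: A->2 + B->1 = $43 + $25 = $68
Min cost = min($32, $68) = $32

$32


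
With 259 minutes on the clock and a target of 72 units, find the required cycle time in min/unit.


Formula: CT = Available Time / Number of Units
CT = 259 min / 72 units
CT = 3.6 min/unit

3.6 min/unit


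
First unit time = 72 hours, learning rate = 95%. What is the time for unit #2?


Formula: T_n = T_1 * (learning_rate)^(log2(n)) where learning_rate = rate/100
Doublings = log2(2) = 1
T_n = 72 * 0.95^1
T_n = 72 * 0.95 = 68.4 hours

68.4 hours


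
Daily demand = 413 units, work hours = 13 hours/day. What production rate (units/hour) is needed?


Formula: Production Rate = Daily Demand / Available Hours
Rate = 413 units/day / 13 hours/day
Rate = 31.8 units/hour

31.8 units/hour


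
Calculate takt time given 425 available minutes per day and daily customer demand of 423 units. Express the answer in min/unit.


Formula: Takt Time = Available Production Time / Customer Demand
Takt = 425 min/day / 423 units/day
Takt = 1.0 min/unit

1.0 min/unit


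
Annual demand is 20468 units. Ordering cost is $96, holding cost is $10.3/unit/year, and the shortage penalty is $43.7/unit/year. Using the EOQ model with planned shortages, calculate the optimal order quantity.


Formula: EOQ* = sqrt(2DS/H) * sqrt((H+P)/P)
Base EOQ = sqrt(2*20468*96/10.3) = 617.69 units
Correction = sqrt((10.3+43.7)/43.7) = 1.11162
EOQ* = 617.69 * 1.11162 = 686.6 units

686.6 units


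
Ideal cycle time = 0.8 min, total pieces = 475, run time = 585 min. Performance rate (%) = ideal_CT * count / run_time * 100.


Formula: Performance = (Ideal CT * Total Count) / Run Time * 100
Ideal output time = 0.8 * 475 = 380.0 min
Performance = 380.0 / 585 * 100 = 65.0%

65.0%


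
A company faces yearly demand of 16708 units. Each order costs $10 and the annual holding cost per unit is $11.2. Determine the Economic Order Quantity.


Formula: EOQ = sqrt(2 * D * S / H)
Numerator: 2 * 16708 * 10 = 334160
2DS/H = 334160 / 11.2 = 29835.7
EOQ = sqrt(29835.7) = 172.7 units

172.7 units


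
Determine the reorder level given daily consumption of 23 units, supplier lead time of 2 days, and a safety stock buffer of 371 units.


Formula: ROP = (Daily Demand * Lead Time) + Safety Stock
Demand during lead time = 23 * 2 = 46 units
ROP = 46 + 371 = 417 units

417 units


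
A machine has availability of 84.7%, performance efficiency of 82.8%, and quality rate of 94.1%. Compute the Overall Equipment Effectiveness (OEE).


Formula: OEE = Availability * Performance * Quality / 10000
A * P = 84.7% * 82.8% / 100 = 70.13%
OEE = 70.13% * 94.1% / 100 = 66.0%

66.0%


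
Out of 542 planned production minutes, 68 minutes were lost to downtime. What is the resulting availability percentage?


Formula: Availability = (Planned Time - Downtime) / Planned Time * 100
Uptime = 542 - 68 = 474 min
Availability = 474 / 542 * 100 = 87.5%

87.5%


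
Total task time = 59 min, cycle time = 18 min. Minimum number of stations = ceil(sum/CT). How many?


Formula: N_min = ceil(Sum of Task Times / Cycle Time)
N_min = ceil(59 min / 18 min) = ceil(3.2778)
N_min = 4 stations

4


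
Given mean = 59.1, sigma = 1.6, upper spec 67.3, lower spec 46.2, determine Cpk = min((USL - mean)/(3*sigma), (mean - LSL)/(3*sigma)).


Cpu = (67.3 - 59.1) / (3 * 1.6) = 1.71
Cpl = (59.1 - 46.2) / (3 * 1.6) = 2.69
Cpk = min(1.71, 2.69) = 1.71

1.71


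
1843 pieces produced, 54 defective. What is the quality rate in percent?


Formula: Quality Rate = Good Pieces / Total Pieces * 100
Good pieces = 1843 - 54 = 1789
QR = 1789 / 1843 * 100 = 97.1%

97.1%


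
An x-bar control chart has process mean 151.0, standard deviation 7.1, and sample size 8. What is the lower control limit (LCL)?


LCL = 151.0 - 3 * 7.1 / sqrt(8)

143.47


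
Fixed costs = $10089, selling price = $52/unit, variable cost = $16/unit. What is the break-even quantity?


Formula: BEQ = Fixed Costs / (Price - Variable Cost)
Contribution margin = $52 - $16 = $36/unit
BEQ = ceil($10089 / $36/unit) = ceil(280.25) = 281 units

281 units


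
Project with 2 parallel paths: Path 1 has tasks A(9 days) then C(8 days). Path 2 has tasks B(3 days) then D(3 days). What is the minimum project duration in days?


Path 1 = 9 + 8 = 17 days
Path 2 = 3 + 3 = 6 days
Duration = max(17, 6) = 17 days

17 days


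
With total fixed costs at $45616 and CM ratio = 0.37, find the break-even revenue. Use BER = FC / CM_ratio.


Formula: BER = Fixed Costs / Contribution Margin Ratio
BER = $45616 / 0.37
BER = $123286.49 (to the nearest cent)

$123286.49


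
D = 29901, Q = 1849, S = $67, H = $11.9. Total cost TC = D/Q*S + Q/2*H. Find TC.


TC = 29901/1849 * 67 + 1849/2 * 11.9

$12085.04


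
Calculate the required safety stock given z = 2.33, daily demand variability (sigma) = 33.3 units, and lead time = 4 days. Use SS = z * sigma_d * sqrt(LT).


Formula: SS = z * sigma_d * sqrt(LT)
sqrt(LT) = sqrt(4) = 2.0
SS = 2.33 * 33.3 * 2.0
SS = 155.2 units

155.2 units


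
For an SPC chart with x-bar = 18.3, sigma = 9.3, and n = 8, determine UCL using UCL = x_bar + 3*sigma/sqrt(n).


UCL = 18.3 + 3 * 9.3 / sqrt(8)

28.16


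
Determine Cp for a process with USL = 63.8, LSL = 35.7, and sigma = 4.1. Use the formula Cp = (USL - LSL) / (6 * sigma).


Cp = (63.8 - 35.7) / (6 * 4.1)

1.14


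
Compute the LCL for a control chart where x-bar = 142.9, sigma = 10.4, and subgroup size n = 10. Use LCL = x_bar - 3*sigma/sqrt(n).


LCL = 142.9 - 3 * 10.4 / sqrt(10)

133.03


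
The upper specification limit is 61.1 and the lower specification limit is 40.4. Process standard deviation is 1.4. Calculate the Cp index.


Cp = (61.1 - 40.4) / (6 * 1.4)

2.46


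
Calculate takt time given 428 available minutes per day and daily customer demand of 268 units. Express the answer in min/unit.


Formula: Takt Time = Available Production Time / Customer Demand
Takt = 428 min/day / 268 units/day
Takt = 1.6 min/unit

1.6 min/unit


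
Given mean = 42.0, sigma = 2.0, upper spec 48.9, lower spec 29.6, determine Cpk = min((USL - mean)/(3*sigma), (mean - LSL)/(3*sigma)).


Cpu = (48.9 - 42.0) / (3 * 2.0) = 1.15
Cpl = (42.0 - 29.6) / (3 * 2.0) = 2.07
Cpk = min(1.15, 2.07) = 1.15

1.15


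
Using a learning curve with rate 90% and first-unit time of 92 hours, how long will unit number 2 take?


Formula: T_n = T_1 * (learning_rate)^(log2(n)) where learning_rate = rate/100
Doublings = log2(2) = 1
T_n = 92 * 0.9^1
T_n = 92 * 0.9 = 82.8 hours

82.8 hours


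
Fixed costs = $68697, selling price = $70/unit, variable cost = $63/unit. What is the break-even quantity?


Formula: BEQ = Fixed Costs / (Price - Variable Cost)
Contribution margin = $70 - $63 = $7/unit
BEQ = ceil($68697 / $7/unit) = ceil(9813.86) = 9814 units

9814 units


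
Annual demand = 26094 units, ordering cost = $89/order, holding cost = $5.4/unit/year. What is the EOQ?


Formula: EOQ = sqrt(2 * D * S / H)
Numerator: 2 * 26094 * 89 = 4644732
2DS/H = 4644732 / 5.4 = 860135.6
EOQ = sqrt(860135.6) = 927.4 units

927.4 units


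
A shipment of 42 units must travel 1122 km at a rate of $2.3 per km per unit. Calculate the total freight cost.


TC = dist * cost * units = 1122 * 2.3 * 42 = $108385.20

$108385.20


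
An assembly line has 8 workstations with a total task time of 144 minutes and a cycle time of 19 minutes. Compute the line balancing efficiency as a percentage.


Formula: Efficiency = Sum of Task Times / (N_stations * CT) * 100
Total station capacity = 8 stations * 19 min = 152 min
Efficiency = 144 / 152 * 100 = 94.7%

94.7%


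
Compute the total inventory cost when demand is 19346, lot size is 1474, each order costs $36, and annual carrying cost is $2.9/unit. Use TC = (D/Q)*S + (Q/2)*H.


TC = 19346/1474 * 36 + 1474/2 * 2.9

$2609.79


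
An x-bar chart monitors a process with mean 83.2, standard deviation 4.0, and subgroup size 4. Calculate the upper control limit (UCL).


UCL = 83.2 + 3 * 4.0 / sqrt(4)

89.2


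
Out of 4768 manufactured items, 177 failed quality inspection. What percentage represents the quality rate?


Formula: Quality Rate = Good Pieces / Total Pieces * 100
Good pieces = 4768 - 177 = 4591
QR = 4591 / 4768 * 100 = 96.3%

96.3%


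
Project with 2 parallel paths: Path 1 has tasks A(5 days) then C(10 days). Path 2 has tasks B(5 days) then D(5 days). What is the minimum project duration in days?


Path 1 = 5 + 10 = 15 days
Path 2 = 5 + 5 = 10 days
Duration = max(15, 10) = 15 days

15 days


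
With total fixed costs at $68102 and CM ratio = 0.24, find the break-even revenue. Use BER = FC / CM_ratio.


Formula: BER = Fixed Costs / Contribution Margin Ratio
BER = $68102 / 0.24
BER = $283758.33 (to the nearest cent)

$283758.33


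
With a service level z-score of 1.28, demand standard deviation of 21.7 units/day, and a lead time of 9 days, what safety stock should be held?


Formula: SS = z * sigma_d * sqrt(LT)
sqrt(LT) = sqrt(9) = 3.0
SS = 1.28 * 21.7 * 3.0
SS = 83.3 units

83.3 units


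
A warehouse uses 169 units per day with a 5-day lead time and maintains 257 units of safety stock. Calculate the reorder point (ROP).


Formula: ROP = (Daily Demand * Lead Time) + Safety Stock
Demand during lead time = 169 * 5 = 845 units
ROP = 845 + 257 = 1102 units

1102 units


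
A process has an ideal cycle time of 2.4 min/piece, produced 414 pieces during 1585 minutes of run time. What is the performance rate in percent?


Formula: Performance = (Ideal CT * Total Count) / Run Time * 100
Ideal output time = 2.4 * 414 = 993.6 min
Performance = 993.6 / 1585 * 100 = 62.7%

62.7%


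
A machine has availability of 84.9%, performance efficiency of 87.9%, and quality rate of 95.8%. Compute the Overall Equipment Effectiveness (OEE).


Formula: OEE = Availability * Performance * Quality / 10000
A * P = 84.9% * 87.9% / 100 = 74.63%
OEE = 74.63% * 95.8% / 100 = 71.5%

71.5%


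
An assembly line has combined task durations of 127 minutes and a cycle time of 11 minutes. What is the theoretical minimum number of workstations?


Formula: N_min = ceil(Sum of Task Times / Cycle Time)
N_min = ceil(127 min / 11 min) = ceil(11.5455)
N_min = 12 stations

12


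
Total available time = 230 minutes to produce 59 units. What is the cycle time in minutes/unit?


Formula: CT = Available Time / Number of Units
CT = 230 min / 59 units
CT = 3.9 min/unit

3.9 min/unit


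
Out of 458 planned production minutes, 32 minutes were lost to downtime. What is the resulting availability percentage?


Formula: Availability = (Planned Time - Downtime) / Planned Time * 100
Uptime = 458 - 32 = 426 min
Availability = 426 / 458 * 100 = 93.0%

93.0%


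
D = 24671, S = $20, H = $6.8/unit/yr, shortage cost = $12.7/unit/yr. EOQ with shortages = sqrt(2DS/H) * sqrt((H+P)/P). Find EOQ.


Formula: EOQ* = sqrt(2DS/H) * sqrt((H+P)/P)
Base EOQ = sqrt(2*24671*20/6.8) = 380.95 units
Correction = sqrt((6.8+12.7)/12.7) = 1.23913
EOQ* = 380.95 * 1.23913 = 472.0 units

472.0 units


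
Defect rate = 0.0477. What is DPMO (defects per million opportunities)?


DPMO = defect_rate * 1000000 = 0.0477 * 1000000

47700


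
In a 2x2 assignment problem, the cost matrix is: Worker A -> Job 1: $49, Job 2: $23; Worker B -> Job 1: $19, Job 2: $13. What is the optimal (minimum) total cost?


Option 1: A->1 + B->2 = $49 + $13 = $62
Option 2: A->2 + B->1 = $23 + $19 = $42
Min cost = min($62, $42) = $42

$42


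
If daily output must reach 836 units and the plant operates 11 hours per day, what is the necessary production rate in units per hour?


Formula: Production Rate = Daily Demand / Available Hours
Rate = 836 units/day / 11 hours/day
Rate = 76.0 units/hour

76.0 units/hour


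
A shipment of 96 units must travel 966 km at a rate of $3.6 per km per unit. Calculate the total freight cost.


TC = dist * cost * units = 966 * 3.6 * 96 = $333849.60

$333849.60


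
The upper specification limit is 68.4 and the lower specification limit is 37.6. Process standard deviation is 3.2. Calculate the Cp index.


Cp = (68.4 - 37.6) / (6 * 3.2)

1.6


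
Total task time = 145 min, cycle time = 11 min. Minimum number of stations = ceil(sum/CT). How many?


Formula: N_min = ceil(Sum of Task Times / Cycle Time)
N_min = ceil(145 min / 11 min) = ceil(13.1818)
N_min = 14 stations

14


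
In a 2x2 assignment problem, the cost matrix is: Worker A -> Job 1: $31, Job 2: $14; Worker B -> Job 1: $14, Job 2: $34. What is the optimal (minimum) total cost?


Option 1: A->1 + B->2 = $31 + $34 = $65
Option 2: A->2 + B->1 = $14 + $14 = $28
Min cost = min($65, $28) = $28

$28


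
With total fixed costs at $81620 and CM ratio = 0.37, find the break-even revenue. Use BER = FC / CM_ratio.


Formula: BER = Fixed Costs / Contribution Margin Ratio
BER = $81620 / 0.37
BER = $220594.59 (to the nearest cent)

$220594.59


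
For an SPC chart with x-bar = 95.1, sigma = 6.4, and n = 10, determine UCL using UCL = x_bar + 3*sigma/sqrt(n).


UCL = 95.1 + 3 * 6.4 / sqrt(10)

101.17


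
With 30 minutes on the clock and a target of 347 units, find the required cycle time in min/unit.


Formula: CT = Available Time / Number of Units
CT = 30 min / 347 units
CT = 0.09 min/unit

0.09 min/unit


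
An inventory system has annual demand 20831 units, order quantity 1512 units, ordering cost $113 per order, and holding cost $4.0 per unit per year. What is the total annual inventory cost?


TC = 20831/1512 * 113 + 1512/2 * 4.0

$4580.81


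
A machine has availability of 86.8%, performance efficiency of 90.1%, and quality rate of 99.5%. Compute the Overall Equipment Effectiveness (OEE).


Formula: OEE = Availability * Performance * Quality / 10000
A * P = 86.8% * 90.1% / 100 = 78.21%
OEE = 78.21% * 99.5% / 100 = 77.8%

77.8%


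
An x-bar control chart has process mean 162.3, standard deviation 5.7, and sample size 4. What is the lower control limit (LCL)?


LCL = 162.3 - 3 * 5.7 / sqrt(4)

153.75


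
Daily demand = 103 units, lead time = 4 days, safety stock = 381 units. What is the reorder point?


Formula: ROP = (Daily Demand * Lead Time) + Safety Stock
Demand during lead time = 103 * 4 = 412 units
ROP = 412 + 381 = 793 units

793 units


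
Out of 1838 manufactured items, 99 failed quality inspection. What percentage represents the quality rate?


Formula: Quality Rate = Good Pieces / Total Pieces * 100
Good pieces = 1838 - 99 = 1739
QR = 1739 / 1838 * 100 = 94.6%

94.6%


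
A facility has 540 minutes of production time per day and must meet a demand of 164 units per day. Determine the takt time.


Formula: Takt Time = Available Production Time / Customer Demand
Takt = 540 min/day / 164 units/day
Takt = 3.29 min/unit

3.29 min/unit


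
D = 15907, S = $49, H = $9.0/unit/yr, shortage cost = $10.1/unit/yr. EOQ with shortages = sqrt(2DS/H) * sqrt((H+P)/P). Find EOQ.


Formula: EOQ* = sqrt(2DS/H) * sqrt((H+P)/P)
Base EOQ = sqrt(2*15907*49/9.0) = 416.18 units
Correction = sqrt((9.0+10.1)/10.1) = 1.37517
EOQ* = 416.18 * 1.37517 = 572.3 units

572.3 units


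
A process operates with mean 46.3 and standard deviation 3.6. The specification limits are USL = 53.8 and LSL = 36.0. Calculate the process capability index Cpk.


Cpu = (53.8 - 46.3) / (3 * 3.6) = 0.69
Cpl = (46.3 - 36.0) / (3 * 3.6) = 0.95
Cpk = min(0.69, 0.95) = 0.69

0.69


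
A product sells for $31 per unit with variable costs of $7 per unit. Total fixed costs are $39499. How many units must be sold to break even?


Formula: BEQ = Fixed Costs / (Price - Variable Cost)
Contribution margin = $31 - $7 = $24/unit
BEQ = ceil($39499 / $24/unit) = ceil(1645.79) = 1646 units

1646 units


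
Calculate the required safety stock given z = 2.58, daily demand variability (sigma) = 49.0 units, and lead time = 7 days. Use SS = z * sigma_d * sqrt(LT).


Formula: SS = z * sigma_d * sqrt(LT)
sqrt(LT) = sqrt(7) = 2.6458
SS = 2.58 * 49.0 * 2.6458
SS = 334.5 units

334.5 units


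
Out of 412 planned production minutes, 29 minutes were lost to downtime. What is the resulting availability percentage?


Formula: Availability = (Planned Time - Downtime) / Planned Time * 100
Uptime = 412 - 29 = 383 min
Availability = 383 / 412 * 100 = 93.0%

93.0%


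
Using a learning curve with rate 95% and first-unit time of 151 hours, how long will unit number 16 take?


Formula: T_n = T_1 * (learning_rate)^(log2(n)) where learning_rate = rate/100
Doublings = log2(16) = 4
T_n = 151 * 0.95^4
T_n = 151 * 0.8145 = 123.0 hours

123.0 hours


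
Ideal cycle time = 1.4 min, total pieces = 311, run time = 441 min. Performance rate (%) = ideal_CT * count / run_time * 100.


Formula: Performance = (Ideal CT * Total Count) / Run Time * 100
Ideal output time = 1.4 * 311 = 435.4 min
Performance = 435.4 / 441 * 100 = 98.7%

98.7%


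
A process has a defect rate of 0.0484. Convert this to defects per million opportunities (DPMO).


DPMO = defect_rate * 1000000 = 0.0484 * 1000000

48400


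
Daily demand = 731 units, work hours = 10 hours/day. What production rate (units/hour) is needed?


Formula: Production Rate = Daily Demand / Available Hours
Rate = 731 units/day / 10 hours/day
Rate = 73.1 units/hour

73.1 units/hour


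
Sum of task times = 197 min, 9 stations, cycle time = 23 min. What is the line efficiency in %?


Formula: Efficiency = Sum of Task Times / (N_stations * CT) * 100
Total station capacity = 9 stations * 23 min = 207 min
Efficiency = 197 / 207 * 100 = 95.2%

95.2%


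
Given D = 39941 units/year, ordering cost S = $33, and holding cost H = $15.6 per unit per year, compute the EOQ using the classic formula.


Formula: EOQ = sqrt(2 * D * S / H)
Numerator: 2 * 39941 * 33 = 2636106
2DS/H = 2636106 / 15.6 = 168981.2
EOQ = sqrt(168981.2) = 411.1 units

411.1 units


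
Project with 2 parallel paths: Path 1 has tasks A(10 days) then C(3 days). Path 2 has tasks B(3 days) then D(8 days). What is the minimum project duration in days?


Path 1 = 10 + 3 = 13 days
Path 2 = 3 + 8 = 11 days
Duration = max(13, 11) = 13 days

13 days


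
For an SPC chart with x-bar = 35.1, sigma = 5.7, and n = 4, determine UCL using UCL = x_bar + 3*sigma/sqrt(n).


UCL = 35.1 + 3 * 5.7 / sqrt(4)

43.65


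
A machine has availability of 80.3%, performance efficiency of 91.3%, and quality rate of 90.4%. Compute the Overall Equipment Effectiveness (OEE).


Formula: OEE = Availability * Performance * Quality / 10000
A * P = 80.3% * 91.3% / 100 = 73.31%
OEE = 73.31% * 90.4% / 100 = 66.3%

66.3%


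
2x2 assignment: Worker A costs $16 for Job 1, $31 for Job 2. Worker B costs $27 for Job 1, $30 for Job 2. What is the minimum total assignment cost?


Option 1: A->1 + B->2 = $16 + $30 = $46
Option 2: A->2 + B->1 = $31 + $27 = $58
Min cost = min($46, $58) = $46

$46


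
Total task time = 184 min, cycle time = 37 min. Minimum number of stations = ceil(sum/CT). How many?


Formula: N_min = ceil(Sum of Task Times / Cycle Time)
N_min = ceil(184 min / 37 min) = ceil(4.973)
N_min = 5 stations

5


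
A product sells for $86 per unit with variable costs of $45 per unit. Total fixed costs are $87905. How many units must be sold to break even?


Formula: BEQ = Fixed Costs / (Price - Variable Cost)
Contribution margin = $86 - $45 = $41/unit
BEQ = ceil($87905 / $41/unit) = ceil(2144.02) = 2145 units

2145 units


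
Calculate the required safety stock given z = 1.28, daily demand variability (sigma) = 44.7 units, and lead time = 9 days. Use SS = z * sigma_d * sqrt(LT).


Formula: SS = z * sigma_d * sqrt(LT)
sqrt(LT) = sqrt(9) = 3.0
SS = 1.28 * 44.7 * 3.0
SS = 171.6 units

171.6 units


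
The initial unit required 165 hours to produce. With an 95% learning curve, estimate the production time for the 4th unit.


Formula: T_n = T_1 * (learning_rate)^(log2(n)) where learning_rate = rate/100
Doublings = log2(4) = 2
T_n = 165 * 0.95^2
T_n = 165 * 0.9025 = 148.9 hours

148.9 hours


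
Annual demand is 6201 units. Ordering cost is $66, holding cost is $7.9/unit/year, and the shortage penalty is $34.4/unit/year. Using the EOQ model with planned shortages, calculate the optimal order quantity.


Formula: EOQ* = sqrt(2DS/H) * sqrt((H+P)/P)
Base EOQ = sqrt(2*6201*66/7.9) = 321.89 units
Correction = sqrt((7.9+34.4)/34.4) = 1.1089
EOQ* = 321.89 * 1.1089 = 356.9 units

356.9 units


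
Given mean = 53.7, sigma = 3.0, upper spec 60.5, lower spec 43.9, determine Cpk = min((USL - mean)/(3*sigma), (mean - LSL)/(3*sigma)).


Cpu = (60.5 - 53.7) / (3 * 3.0) = 0.76
Cpl = (53.7 - 43.9) / (3 * 3.0) = 1.09
Cpk = min(0.76, 1.09) = 0.76

0.76


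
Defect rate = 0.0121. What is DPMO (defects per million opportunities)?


DPMO = defect_rate * 1000000 = 0.0121 * 1000000

12100


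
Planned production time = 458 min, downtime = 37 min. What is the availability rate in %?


Formula: Availability = (Planned Time - Downtime) / Planned Time * 100
Uptime = 458 - 37 = 421 min
Availability = 421 / 458 * 100 = 91.9%

91.9%


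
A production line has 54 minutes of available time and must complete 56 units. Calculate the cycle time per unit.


Formula: CT = Available Time / Number of Units
CT = 54 min / 56 units
CT = 0.96 min/unit

0.96 min/unit


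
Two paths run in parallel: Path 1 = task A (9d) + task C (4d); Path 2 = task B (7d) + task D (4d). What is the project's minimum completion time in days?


Path 1 = 9 + 4 = 13 days
Path 2 = 7 + 4 = 11 days
Duration = max(13, 11) = 13 days

13 days


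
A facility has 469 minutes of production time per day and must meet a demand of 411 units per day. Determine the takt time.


Formula: Takt Time = Available Production Time / Customer Demand
Takt = 469 min/day / 411 units/day
Takt = 1.14 min/unit

1.14 min/unit


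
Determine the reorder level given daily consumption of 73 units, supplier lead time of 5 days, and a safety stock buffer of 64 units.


Formula: ROP = (Daily Demand * Lead Time) + Safety Stock
Demand during lead time = 73 * 5 = 365 units
ROP = 365 + 64 = 429 units

429 units


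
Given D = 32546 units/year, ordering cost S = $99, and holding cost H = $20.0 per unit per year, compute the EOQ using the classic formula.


Formula: EOQ = sqrt(2 * D * S / H)
Numerator: 2 * 32546 * 99 = 6444108
2DS/H = 6444108 / 20.0 = 322205.4
EOQ = sqrt(322205.4) = 567.6 units

567.6 units


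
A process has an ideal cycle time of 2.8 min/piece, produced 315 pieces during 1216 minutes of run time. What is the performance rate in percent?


Formula: Performance = (Ideal CT * Total Count) / Run Time * 100
Ideal output time = 2.8 * 315 = 882.0 min
Performance = 882.0 / 1216 * 100 = 72.5%

72.5%


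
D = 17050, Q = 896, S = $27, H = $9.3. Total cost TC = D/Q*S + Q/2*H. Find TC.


TC = 17050/896 * 27 + 896/2 * 9.3

$4680.18


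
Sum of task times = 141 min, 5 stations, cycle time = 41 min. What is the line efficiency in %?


Formula: Efficiency = Sum of Task Times / (N_stations * CT) * 100
Total station capacity = 5 stations * 41 min = 205 min
Efficiency = 141 / 205 * 100 = 68.8%

68.8%


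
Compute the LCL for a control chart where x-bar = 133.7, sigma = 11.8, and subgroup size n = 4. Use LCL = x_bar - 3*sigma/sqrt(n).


LCL = 133.7 - 3 * 11.8 / sqrt(4)

116.0


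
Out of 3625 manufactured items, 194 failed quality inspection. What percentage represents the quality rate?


Formula: Quality Rate = Good Pieces / Total Pieces * 100
Good pieces = 3625 - 194 = 3431
QR = 3431 / 3625 * 100 = 94.6%

94.6%


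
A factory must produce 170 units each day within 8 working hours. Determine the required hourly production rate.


Formula: Production Rate = Daily Demand / Available Hours
Rate = 170 units/day / 8 hours/day
Rate = 21.3 units/hour

21.3 units/hour


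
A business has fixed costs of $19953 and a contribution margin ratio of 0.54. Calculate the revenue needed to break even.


Formula: BER = Fixed Costs / Contribution Margin Ratio
BER = $19953 / 0.54
BER = $36950.00 (to the nearest cent)

$36950.00


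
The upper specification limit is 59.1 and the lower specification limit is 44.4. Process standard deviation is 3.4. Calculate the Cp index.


Cp = (59.1 - 44.4) / (6 * 3.4)

0.72


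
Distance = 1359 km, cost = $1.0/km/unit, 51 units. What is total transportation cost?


TC = dist * cost * units = 1359 * 1.0 * 51 = $69309.00

$69309.00


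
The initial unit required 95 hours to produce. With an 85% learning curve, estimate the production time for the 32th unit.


Formula: T_n = T_1 * (learning_rate)^(log2(n)) where learning_rate = rate/100
Doublings = log2(32) = 5
T_n = 95 * 0.85^5
T_n = 95 * 0.4437 = 42.2 hours

42.2 hours


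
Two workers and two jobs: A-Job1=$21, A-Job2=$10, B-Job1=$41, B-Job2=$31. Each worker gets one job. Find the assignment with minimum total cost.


Option 1: A->1 + B->2 = $21 + $31 = $52
Option 2: A->2 + B->1 = $10 + $41 = $51
Min cost = min($52, $51) = $51

$51


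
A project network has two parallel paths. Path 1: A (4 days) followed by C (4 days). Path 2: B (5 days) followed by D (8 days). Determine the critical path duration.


Path 1 = 4 + 4 = 8 days
Path 2 = 5 + 8 = 13 days
Duration = max(8, 13) = 13 days

13 days


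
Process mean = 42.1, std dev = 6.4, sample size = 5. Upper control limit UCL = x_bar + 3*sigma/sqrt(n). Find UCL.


UCL = 42.1 + 3 * 6.4 / sqrt(5)

50.69


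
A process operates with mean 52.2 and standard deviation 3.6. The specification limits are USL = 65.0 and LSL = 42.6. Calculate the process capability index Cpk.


Cpu = (65.0 - 52.2) / (3 * 3.6) = 1.19
Cpl = (52.2 - 42.6) / (3 * 3.6) = 0.89
Cpk = min(1.19, 0.89) = 0.89

0.89


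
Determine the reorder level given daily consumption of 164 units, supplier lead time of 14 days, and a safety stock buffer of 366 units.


Formula: ROP = (Daily Demand * Lead Time) + Safety Stock
Demand during lead time = 164 * 14 = 2296 units
ROP = 2296 + 366 = 2662 units

2662 units


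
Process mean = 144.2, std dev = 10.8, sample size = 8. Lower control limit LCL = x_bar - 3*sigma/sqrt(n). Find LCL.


LCL = 144.2 - 3 * 10.8 / sqrt(8)

132.74


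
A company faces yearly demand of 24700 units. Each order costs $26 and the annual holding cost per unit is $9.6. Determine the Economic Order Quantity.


Formula: EOQ = sqrt(2 * D * S / H)
Numerator: 2 * 24700 * 26 = 1284400
2DS/H = 1284400 / 9.6 = 133791.7
EOQ = sqrt(133791.7) = 365.8 units

365.8 units


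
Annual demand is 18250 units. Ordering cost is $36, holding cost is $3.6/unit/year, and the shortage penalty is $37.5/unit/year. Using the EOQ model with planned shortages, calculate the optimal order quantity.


Formula: EOQ* = sqrt(2DS/H) * sqrt((H+P)/P)
Base EOQ = sqrt(2*18250*36/3.6) = 604.15 units
Correction = sqrt((3.6+37.5)/37.5) = 1.0469
EOQ* = 604.15 * 1.0469 = 632.5 units

632.5 units


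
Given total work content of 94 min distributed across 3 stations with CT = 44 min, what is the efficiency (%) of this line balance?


Formula: Efficiency = Sum of Task Times / (N_stations * CT) * 100
Total station capacity = 3 stations * 44 min = 132 min
Efficiency = 94 / 132 * 100 = 71.2%

71.2%


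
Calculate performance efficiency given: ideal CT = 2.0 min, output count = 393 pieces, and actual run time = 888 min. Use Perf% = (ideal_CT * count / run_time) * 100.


Formula: Performance = (Ideal CT * Total Count) / Run Time * 100
Ideal output time = 2.0 * 393 = 786.0 min
Performance = 786.0 / 888 * 100 = 88.5%

88.5%


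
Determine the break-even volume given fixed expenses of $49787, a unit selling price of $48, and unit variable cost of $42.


Formula: BEQ = Fixed Costs / (Price - Variable Cost)
Contribution margin = $48 - $42 = $6/unit
BEQ = ceil($49787 / $6/unit) = ceil(8297.83) = 8298 units

8298 units


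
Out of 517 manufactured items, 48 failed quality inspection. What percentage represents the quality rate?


Formula: Quality Rate = Good Pieces / Total Pieces * 100
Good pieces = 517 - 48 = 469
QR = 469 / 517 * 100 = 90.7%

90.7%


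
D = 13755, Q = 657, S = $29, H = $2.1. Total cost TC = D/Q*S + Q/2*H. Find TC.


TC = 13755/657 * 29 + 657/2 * 2.1

$1297.00


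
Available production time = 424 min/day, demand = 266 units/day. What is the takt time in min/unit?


Formula: Takt Time = Available Production Time / Customer Demand
Takt = 424 min/day / 266 units/day
Takt = 1.59 min/unit

1.59 min/unit


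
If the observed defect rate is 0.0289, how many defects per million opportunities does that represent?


DPMO = defect_rate * 1000000 = 0.0289 * 1000000

28900


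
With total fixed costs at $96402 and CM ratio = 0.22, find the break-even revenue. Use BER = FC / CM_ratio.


Formula: BER = Fixed Costs / Contribution Margin Ratio
BER = $96402 / 0.22
BER = $438190.91 (to the nearest cent)

$438190.91


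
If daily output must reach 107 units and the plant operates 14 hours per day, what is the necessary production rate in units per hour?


Formula: Production Rate = Daily Demand / Available Hours
Rate = 107 units/day / 14 hours/day
Rate = 7.6 units/hour

7.6 units/hour


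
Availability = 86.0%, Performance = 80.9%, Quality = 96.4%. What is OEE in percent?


Formula: OEE = Availability * Performance * Quality / 10000
A * P = 86.0% * 80.9% / 100 = 69.57%
OEE = 69.57% * 96.4% / 100 = 67.1%

67.1%


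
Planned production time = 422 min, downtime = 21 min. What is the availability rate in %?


Formula: Availability = (Planned Time - Downtime) / Planned Time * 100
Uptime = 422 - 21 = 401 min
Availability = 401 / 422 * 100 = 95.0%

95.0%


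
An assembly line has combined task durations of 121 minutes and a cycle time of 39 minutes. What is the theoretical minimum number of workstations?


Formula: N_min = ceil(Sum of Task Times / Cycle Time)
N_min = ceil(121 min / 39 min) = ceil(3.1026)
N_min = 4 stations

4


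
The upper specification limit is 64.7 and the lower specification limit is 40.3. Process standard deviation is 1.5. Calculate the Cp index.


Cp = (64.7 - 40.3) / (6 * 1.5)

2.71


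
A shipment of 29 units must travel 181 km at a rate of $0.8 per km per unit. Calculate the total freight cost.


TC = dist * cost * units = 181 * 0.8 * 29 = $4199.20

$4199.20


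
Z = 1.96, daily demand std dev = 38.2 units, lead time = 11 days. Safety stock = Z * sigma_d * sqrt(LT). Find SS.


Formula: SS = z * sigma_d * sqrt(LT)
sqrt(LT) = sqrt(11) = 3.3166
SS = 1.96 * 38.2 * 3.3166
SS = 248.3 units

248.3 units


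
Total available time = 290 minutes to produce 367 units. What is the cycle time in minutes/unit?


Formula: CT = Available Time / Number of Units
CT = 290 min / 367 units
CT = 0.79 min/unit

0.79 min/unit


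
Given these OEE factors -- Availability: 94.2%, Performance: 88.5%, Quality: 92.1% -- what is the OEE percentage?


Formula: OEE = Availability * Performance * Quality / 10000
A * P = 94.2% * 88.5% / 100 = 83.37%
OEE = 83.37% * 92.1% / 100 = 76.8%

76.8%


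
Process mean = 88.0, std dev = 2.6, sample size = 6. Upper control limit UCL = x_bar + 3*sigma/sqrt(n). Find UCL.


UCL = 88.0 + 3 * 2.6 / sqrt(6)

91.18


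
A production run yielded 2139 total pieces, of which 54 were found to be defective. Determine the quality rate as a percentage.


Formula: Quality Rate = Good Pieces / Total Pieces * 100
Good pieces = 2139 - 54 = 2085
QR = 2085 / 2139 * 100 = 97.5%

97.5%


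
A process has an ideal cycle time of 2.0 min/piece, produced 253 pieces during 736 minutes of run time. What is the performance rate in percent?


Formula: Performance = (Ideal CT * Total Count) / Run Time * 100
Ideal output time = 2.0 * 253 = 506.0 min
Performance = 506.0 / 736 * 100 = 68.8%

68.8%


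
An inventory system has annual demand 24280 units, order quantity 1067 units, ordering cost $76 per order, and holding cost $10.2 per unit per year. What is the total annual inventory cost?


TC = 24280/1067 * 76 + 1067/2 * 10.2

$7171.11


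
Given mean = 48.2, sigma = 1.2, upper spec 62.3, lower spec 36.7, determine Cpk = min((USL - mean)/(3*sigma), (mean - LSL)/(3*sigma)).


Cpu = (62.3 - 48.2) / (3 * 1.2) = 3.92
Cpl = (48.2 - 36.7) / (3 * 1.2) = 3.19
Cpk = min(3.92, 3.19) = 3.19

3.19


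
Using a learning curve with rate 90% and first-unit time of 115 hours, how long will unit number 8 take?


Formula: T_n = T_1 * (learning_rate)^(log2(n)) where learning_rate = rate/100
Doublings = log2(8) = 3
T_n = 115 * 0.9^3
T_n = 115 * 0.729 = 83.8 hours

83.8 hours


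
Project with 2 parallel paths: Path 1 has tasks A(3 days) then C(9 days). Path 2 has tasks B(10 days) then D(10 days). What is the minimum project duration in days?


Path 1 = 3 + 9 = 12 days
Path 2 = 10 + 10 = 20 days
Duration = max(12, 20) = 20 days

20 days


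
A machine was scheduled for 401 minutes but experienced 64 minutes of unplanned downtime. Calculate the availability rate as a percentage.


Formula: Availability = (Planned Time - Downtime) / Planned Time * 100
Uptime = 401 - 64 = 337 min
Availability = 337 / 401 * 100 = 84.0%

84.0%


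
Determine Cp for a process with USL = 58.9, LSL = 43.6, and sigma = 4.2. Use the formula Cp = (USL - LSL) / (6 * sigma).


Cp = (58.9 - 43.6) / (6 * 4.2)

0.61


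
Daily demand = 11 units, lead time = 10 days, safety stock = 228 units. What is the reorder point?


Formula: ROP = (Daily Demand * Lead Time) + Safety Stock
Demand during lead time = 11 * 10 = 110 units
ROP = 110 + 228 = 338 units

338 units


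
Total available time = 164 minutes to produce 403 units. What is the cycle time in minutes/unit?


Formula: CT = Available Time / Number of Units
CT = 164 min / 403 units
CT = 0.41 min/unit

0.41 min/unit


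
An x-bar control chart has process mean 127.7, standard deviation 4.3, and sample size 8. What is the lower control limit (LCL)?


LCL = 127.7 - 3 * 4.3 / sqrt(8)

123.14


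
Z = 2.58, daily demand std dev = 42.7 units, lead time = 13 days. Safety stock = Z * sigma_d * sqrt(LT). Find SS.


Formula: SS = z * sigma_d * sqrt(LT)
sqrt(LT) = sqrt(13) = 3.6056
SS = 2.58 * 42.7 * 3.6056
SS = 397.2 units

397.2 units


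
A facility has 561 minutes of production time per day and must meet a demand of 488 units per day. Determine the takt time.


Formula: Takt Time = Available Production Time / Customer Demand
Takt = 561 min/day / 488 units/day
Takt = 1.15 min/unit

1.15 min/unit


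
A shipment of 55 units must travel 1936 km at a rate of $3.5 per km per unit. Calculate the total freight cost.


TC = dist * cost * units = 1936 * 3.5 * 55 = $372680.00

$372680.00


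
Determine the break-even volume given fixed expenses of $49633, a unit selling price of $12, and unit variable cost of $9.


Formula: BEQ = Fixed Costs / (Price - Variable Cost)
Contribution margin = $12 - $9 = $3/unit
BEQ = ceil($49633 / $3/unit) = ceil(16544.33) = 16545 units

16545 units


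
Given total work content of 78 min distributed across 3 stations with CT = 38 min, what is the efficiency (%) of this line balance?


Formula: Efficiency = Sum of Task Times / (N_stations * CT) * 100
Total station capacity = 3 stations * 38 min = 114 min
Efficiency = 78 / 114 * 100 = 68.4%

68.4%


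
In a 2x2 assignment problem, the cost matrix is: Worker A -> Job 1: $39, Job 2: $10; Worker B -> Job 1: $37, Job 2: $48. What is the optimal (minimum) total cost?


Option 1: A->1 + B->2 = $39 + $48 = $87
Option 2: A->2 + B->1 = $10 + $37 = $47
Min cost = min($87, $47) = $47

$47


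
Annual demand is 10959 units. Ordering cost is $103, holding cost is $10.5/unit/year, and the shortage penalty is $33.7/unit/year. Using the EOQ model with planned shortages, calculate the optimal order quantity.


Formula: EOQ* = sqrt(2DS/H) * sqrt((H+P)/P)
Base EOQ = sqrt(2*10959*103/10.5) = 463.69 units
Correction = sqrt((10.5+33.7)/33.7) = 1.14524
EOQ* = 463.69 * 1.14524 = 531.0 units

531.0 units


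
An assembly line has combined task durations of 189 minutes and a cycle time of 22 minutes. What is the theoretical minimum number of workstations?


Formula: N_min = ceil(Sum of Task Times / Cycle Time)
N_min = ceil(189 min / 22 min) = ceil(8.5909)
N_min = 9 stations

9
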